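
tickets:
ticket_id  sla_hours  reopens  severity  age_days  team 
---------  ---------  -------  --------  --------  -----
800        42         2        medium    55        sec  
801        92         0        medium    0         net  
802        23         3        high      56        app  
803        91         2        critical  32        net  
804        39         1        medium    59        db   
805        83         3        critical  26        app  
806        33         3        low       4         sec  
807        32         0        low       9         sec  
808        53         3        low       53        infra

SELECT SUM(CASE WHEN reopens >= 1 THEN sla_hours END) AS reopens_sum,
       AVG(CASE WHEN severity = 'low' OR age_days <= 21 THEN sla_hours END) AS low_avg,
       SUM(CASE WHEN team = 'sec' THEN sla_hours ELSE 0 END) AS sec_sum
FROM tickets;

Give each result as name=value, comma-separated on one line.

[reopens_sum: reopens >= 1]
ticket_id=800: ✓ → 42
ticket_id=801: ✗
ticket_id=802: ✓ → 23
ticket_id=803: ✓ → 91
ticket_id=804: ✓ → 39
ticket_id=805: ✓ → 83
ticket_id=806: ✓ → 33
ticket_id=807: ✗
ticket_id=808: ✓ → 53
reopens_sum = 42 + 23 + 91 + 39 + 83 + 33 + 53 = 364
—
[low_avg: severity = 'low' OR age_days <= 21]
ticket_id=800: ✗
ticket_id=801: ✓ → 92
ticket_id=802: ✗
ticket_id=803: ✗
ticket_id=804: ✗
ticket_id=805: ✗
ticket_id=806: ✓ → 33
ticket_id=807: ✓ → 32
ticket_id=808: ✓ → 53
low_avg = (92 + 33 + 32 + 53) / 4 = 52.5
—
[sec_sum: team = 'sec']
ticket_id=800: ✓ → 42
ticket_id=801: ✗
ticket_id=802: ✗
ticket_id=803: ✗
ticket_id=804: ✗
ticket_id=805: ✗
ticket_id=806: ✓ → 33
ticket_id=807: ✓ → 32
ticket_id=808: ✗
sec_sum = 42 + 33 + 32 = 107

reopens_sum=364, low_avg=52.5, sec_sum=107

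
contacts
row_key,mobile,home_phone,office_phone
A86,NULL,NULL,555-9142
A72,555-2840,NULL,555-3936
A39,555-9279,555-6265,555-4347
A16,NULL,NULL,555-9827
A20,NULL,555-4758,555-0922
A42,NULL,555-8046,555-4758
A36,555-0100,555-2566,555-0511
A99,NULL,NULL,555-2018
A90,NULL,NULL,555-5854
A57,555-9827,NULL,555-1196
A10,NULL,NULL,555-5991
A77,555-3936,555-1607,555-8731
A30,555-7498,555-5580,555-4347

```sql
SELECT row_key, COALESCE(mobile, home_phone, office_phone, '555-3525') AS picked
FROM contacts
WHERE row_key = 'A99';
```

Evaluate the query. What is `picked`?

row_key = A99: mobile=NULL, home_phone=NULL, office_phone=555-2018.
mobile=NULL, home_phone=NULL, office_phone=555-2018 → 555-2018

555-2018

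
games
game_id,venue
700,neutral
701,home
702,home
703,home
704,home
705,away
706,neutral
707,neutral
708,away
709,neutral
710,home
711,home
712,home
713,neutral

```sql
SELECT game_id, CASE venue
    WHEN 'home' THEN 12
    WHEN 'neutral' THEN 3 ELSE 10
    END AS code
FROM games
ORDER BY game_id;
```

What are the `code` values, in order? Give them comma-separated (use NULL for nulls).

game_id=700: venue='neutral' → 3
game_id=701: venue='home' → 12
game_id=702: venue='home' → 12
game_id=703: venue='home' → 12
game_id=704: venue='home' → 12
game_id=705: ELSE → 10
game_id=706: venue='neutral' → 3
game_id=707: venue='neutral' → 3
game_id=708: ELSE → 10
game_id=709: venue='neutral' → 3
game_id=710: venue='home' → 12
game_id=711: venue='home' → 12
game_id=712: venue='home' → 12
game_id=713: venue='neutral' → 3

3, 12, 12, 12, 12, 10, 3, 3, 10, 3, 12, 12, 12, 3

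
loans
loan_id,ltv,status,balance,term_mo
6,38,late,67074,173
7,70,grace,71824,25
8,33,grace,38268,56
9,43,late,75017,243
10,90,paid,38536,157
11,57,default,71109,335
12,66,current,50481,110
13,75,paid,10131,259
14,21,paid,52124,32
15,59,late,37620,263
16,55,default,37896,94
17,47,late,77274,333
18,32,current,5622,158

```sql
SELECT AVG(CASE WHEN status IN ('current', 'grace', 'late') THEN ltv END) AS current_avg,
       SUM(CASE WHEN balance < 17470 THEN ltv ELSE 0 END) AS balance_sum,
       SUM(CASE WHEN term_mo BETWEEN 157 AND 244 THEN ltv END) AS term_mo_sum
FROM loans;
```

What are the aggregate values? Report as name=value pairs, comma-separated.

[current_avg: status IN ('current', 'grace', 'late')]
loan_id=6: ✓ → 38
loan_id=7: ✓ → 70
loan_id=8: ✓ → 33
loan_id=9: ✓ → 43
loan_id=10: ✗
loan_id=11: ✗
loan_id=12: ✓ → 66
loan_id=13: ✗
loan_id=14: ✗
loan_id=15: ✓ → 59
loan_id=16: ✗
loan_id=17: ✓ → 47
loan_id=18: ✓ → 32
current_avg = (38 + 70 + 33 + 43 + 66 + 59 + 47 + 32) / 8 = 48.5
—
[balance_sum: balance < 17470]
loan_id=6: ✗
loan_id=7: ✗
loan_id=8: ✗
loan_id=9: ✗
loan_id=10: ✗
loan_id=11: ✗
loan_id=12: ✗
loan_id=13: ✓ → 75
loan_id=14: ✗
loan_id=15: ✗
loan_id=16: ✗
loan_id=17: ✗
loan_id=18: ✓ → 32
balance_sum = 75 + 32 = 107
—
[term_mo_sum: term_mo BETWEEN 157 AND 244]
loan_id=6: ✓ → 38
loan_id=7: ✗
loan_id=8: ✗
loan_id=9: ✓ → 43
loan_id=10: ✓ → 90
loan_id=11: ✗
loan_id=12: ✗
loan_id=13: ✗
loan_id=14: ✗
loan_id=15: ✗
loan_id=16: ✗
loan_id=17: ✗
loan_id=18: ✓ → 32
term_mo_sum = 38 + 43 + 90 + 32 = 203

current_avg=48.5, balance_sum=107, term_mo_sum=203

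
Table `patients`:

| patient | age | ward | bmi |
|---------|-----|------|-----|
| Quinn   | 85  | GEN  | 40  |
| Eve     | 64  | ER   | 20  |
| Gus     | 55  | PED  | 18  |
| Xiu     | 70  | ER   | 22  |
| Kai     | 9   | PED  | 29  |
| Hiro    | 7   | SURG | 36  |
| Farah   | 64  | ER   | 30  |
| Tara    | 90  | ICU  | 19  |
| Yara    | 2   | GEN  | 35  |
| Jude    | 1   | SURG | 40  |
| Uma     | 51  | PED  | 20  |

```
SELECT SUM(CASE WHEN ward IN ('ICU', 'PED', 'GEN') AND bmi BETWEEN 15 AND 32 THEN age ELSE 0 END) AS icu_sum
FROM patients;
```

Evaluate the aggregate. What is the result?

205

patient=Quinn: ✗
patient=Eve: ✗
patient=Gus: ✓ → 55
patient=Xiu: ✗
patient=Kai: ✓ → 9
patient=Hiro: ✗
patient=Farah: ✗
patient=Tara: ✓ → 90
patient=Yara: ✗
patient=Jude: ✗
patient=Uma: ✓ → 51
icu_sum = 55 + 9 + 90 + 51 = 205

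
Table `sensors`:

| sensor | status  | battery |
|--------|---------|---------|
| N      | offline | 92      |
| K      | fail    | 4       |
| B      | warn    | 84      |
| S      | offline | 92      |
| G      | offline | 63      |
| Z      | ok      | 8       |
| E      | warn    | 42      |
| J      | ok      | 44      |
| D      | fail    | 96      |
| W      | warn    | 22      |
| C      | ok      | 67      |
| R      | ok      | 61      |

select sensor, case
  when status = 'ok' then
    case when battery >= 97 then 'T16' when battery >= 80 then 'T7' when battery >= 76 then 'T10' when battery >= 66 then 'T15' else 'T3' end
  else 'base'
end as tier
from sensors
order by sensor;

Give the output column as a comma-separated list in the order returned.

base, T15, base, base, base, T3, base, base, T3, base, base, T3

sensor=B: status='warn' → outer ELSE → base
sensor=C: status='ok' → inner[battery >= 66] → T15
sensor=D: status='fail' → outer ELSE → base
sensor=E: status='warn' → outer ELSE → base
sensor=G: status='offline' → outer ELSE → base
sensor=J: status='ok' → inner[ELSE] → T3
sensor=K: status='fail' → outer ELSE → base
sensor=N: status='offline' → outer ELSE → base
sensor=R: status='ok' → inner[ELSE] → T3
sensor=S: status='offline' → outer ELSE → base
sensor=W: status='warn' → outer ELSE → base
sensor=Z: status='ok' → inner[ELSE] → T3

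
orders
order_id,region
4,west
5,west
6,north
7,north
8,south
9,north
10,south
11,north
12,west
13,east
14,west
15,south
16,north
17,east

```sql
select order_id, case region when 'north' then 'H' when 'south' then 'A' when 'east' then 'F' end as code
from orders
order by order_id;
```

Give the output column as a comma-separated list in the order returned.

NULL, NULL, H, H, A, H, A, H, NULL, F, NULL, A, H, F

order_id=4: (no match → NULL) → NULL
order_id=5: (no match → NULL) → NULL
order_id=6: region='north' → H
order_id=7: region='north' → H
order_id=8: region='south' → A
order_id=9: region='north' → H
order_id=10: region='south' → A
order_id=11: region='north' → H
order_id=12: (no match → NULL) → NULL
order_id=13: region='east' → F
order_id=14: (no match → NULL) → NULL
order_id=15: region='south' → A
order_id=16: region='north' → H
order_id=17: region='east' → F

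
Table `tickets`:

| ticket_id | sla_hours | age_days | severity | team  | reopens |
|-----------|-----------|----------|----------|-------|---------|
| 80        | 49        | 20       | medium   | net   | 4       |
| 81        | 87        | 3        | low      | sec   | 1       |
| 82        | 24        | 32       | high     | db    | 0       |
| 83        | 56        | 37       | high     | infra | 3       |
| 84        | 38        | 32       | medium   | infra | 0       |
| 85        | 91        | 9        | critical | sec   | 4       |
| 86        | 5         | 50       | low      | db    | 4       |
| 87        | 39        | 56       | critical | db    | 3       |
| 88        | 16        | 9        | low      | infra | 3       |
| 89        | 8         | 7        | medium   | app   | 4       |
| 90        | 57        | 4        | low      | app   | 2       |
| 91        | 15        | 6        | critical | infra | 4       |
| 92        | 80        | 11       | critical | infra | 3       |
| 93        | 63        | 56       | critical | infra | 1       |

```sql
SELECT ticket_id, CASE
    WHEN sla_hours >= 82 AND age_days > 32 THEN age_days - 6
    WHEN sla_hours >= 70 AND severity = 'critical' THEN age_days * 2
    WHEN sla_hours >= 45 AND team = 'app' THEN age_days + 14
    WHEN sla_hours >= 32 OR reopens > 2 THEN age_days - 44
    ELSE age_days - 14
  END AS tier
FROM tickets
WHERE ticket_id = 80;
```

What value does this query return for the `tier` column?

ticket_id = 80: sla_hours=49, age_days=20, severity=medium, team=net, reopens=4.
sla_hours >= 82 AND age_days > 32 → false
sla_hours >= 70 AND severity = 'critical' → false
sla_hours >= 45 AND team = 'app' → false
sla_hours >= 32 OR reopens > 2 → true → -24

-24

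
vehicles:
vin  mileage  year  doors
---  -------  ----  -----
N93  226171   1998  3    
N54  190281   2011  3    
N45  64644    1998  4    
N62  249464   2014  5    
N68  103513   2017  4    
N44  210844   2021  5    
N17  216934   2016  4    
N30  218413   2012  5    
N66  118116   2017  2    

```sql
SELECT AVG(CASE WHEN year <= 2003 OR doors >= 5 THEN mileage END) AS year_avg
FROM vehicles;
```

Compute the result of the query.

vin=N93: ✓ → 226171
vin=N54: ✗
vin=N45: ✓ → 64644
vin=N62: ✓ → 249464
vin=N68: ✗
vin=N44: ✓ → 210844
vin=N17: ✗
vin=N30: ✓ → 218413
vin=N66: ✗
year_avg = (226171 + 64644 + 249464 + 210844 + 218413) / 5 = 193907.2

193907.2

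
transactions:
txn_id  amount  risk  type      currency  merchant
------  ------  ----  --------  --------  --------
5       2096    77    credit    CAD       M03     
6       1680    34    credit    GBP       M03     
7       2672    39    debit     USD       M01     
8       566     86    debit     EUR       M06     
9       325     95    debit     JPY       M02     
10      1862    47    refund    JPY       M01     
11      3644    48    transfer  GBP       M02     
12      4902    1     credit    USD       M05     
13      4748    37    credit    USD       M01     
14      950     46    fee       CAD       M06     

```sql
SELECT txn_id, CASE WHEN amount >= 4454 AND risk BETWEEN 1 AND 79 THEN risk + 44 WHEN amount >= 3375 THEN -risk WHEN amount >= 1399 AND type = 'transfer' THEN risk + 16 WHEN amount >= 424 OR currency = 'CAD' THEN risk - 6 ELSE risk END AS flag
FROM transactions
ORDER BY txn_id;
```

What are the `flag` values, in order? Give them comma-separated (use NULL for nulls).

71, 28, 33, 80, 95, 41, -48, 45, 81, 40

txn_id=5: amount >= 424 OR currency = 'CAD' → 71
txn_id=6: amount >= 424 OR currency = 'CAD' → 28
txn_id=7: amount >= 424 OR currency = 'CAD' → 33
txn_id=8: amount >= 424 OR currency = 'CAD' → 80
txn_id=9: ELSE → 95
txn_id=10: amount >= 424 OR currency = 'CAD' → 41
txn_id=11: amount >= 3375 → -48
txn_id=12: amount >= 4454 AND risk BETWEEN 1 AND 79 → 45
txn_id=13: amount >= 4454 AND risk BETWEEN 1 AND 79 → 81
txn_id=14: amount >= 424 OR currency = 'CAD' → 40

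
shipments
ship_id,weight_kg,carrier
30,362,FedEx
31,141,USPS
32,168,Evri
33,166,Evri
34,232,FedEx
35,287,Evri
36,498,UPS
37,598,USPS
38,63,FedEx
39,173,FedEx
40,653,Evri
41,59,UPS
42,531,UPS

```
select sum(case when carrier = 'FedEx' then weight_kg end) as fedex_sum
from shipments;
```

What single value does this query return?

830

ship_id=30: ✓ → 362
ship_id=31: ✗
ship_id=32: ✗
ship_id=33: ✗
ship_id=34: ✓ → 232
ship_id=35: ✗
ship_id=36: ✗
ship_id=37: ✗
ship_id=38: ✓ → 63
ship_id=39: ✓ → 173
ship_id=40: ✗
ship_id=41: ✗
ship_id=42: ✗
fedex_sum = 362 + 232 + 63 + 173 = 830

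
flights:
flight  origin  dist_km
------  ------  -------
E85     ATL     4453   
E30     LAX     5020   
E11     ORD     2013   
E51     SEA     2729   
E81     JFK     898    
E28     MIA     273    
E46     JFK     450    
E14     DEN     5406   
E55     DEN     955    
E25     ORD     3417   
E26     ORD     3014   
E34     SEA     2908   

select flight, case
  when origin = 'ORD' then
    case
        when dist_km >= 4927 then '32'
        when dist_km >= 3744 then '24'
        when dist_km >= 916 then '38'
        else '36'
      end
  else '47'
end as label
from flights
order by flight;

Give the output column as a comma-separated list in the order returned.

flight=E11: origin='ORD' → inner[dist_km >= 916] → 38
flight=E14: origin='DEN' → outer ELSE → 47
flight=E25: origin='ORD' → inner[dist_km >= 916] → 38
flight=E26: origin='ORD' → inner[dist_km >= 916] → 38
flight=E28: origin='MIA' → outer ELSE → 47
flight=E30: origin='LAX' → outer ELSE → 47
flight=E34: origin='SEA' → outer ELSE → 47
flight=E46: origin='JFK' → outer ELSE → 47
flight=E51: origin='SEA' → outer ELSE → 47
flight=E55: origin='DEN' → outer ELSE → 47
flight=E81: origin='JFK' → outer ELSE → 47
flight=E85: origin='ATL' → outer ELSE → 47

38, 47, 38, 38, 47, 47, 47, 47, 47, 47, 47, 47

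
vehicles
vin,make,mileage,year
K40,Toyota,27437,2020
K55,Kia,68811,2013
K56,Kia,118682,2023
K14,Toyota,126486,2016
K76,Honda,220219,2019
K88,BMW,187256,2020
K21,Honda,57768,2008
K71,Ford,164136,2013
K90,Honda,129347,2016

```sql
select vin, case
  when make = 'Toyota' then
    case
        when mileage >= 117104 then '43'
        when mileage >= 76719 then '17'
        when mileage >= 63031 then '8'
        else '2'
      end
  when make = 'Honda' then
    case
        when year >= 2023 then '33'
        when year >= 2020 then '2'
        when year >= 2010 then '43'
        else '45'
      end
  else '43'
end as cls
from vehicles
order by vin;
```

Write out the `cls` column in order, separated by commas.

vin=K14: make='Toyota' → inner[mileage >= 117104] → 43
vin=K21: make='Honda' → inner[ELSE] → 45
vin=K40: make='Toyota' → inner[ELSE] → 2
vin=K55: make='Kia' → outer ELSE → 43
vin=K56: make='Kia' → outer ELSE → 43
vin=K71: make='Ford' → outer ELSE → 43
vin=K76: make='Honda' → inner[year >= 2010] → 43
vin=K88: make='BMW' → outer ELSE → 43
vin=K90: make='Honda' → inner[year >= 2010] → 43

43, 45, 2, 43, 43, 43, 43, 43, 43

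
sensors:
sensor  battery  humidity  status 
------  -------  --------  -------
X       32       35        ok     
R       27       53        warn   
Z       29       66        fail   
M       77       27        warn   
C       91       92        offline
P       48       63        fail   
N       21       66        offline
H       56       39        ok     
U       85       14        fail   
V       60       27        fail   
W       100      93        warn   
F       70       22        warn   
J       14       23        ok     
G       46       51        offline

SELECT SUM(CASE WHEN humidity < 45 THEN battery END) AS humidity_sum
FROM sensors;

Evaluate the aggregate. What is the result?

sensor=X: ✓ → 32
sensor=R: ✗
sensor=Z: ✗
sensor=M: ✓ → 77
sensor=C: ✗
sensor=P: ✗
sensor=N: ✗
sensor=H: ✓ → 56
sensor=U: ✓ → 85
sensor=V: ✓ → 60
sensor=W: ✗
sensor=F: ✓ → 70
sensor=J: ✓ → 14
sensor=G: ✗
humidity_sum = 32 + 77 + 56 + 85 + 60 + 70 + 14 = 394

394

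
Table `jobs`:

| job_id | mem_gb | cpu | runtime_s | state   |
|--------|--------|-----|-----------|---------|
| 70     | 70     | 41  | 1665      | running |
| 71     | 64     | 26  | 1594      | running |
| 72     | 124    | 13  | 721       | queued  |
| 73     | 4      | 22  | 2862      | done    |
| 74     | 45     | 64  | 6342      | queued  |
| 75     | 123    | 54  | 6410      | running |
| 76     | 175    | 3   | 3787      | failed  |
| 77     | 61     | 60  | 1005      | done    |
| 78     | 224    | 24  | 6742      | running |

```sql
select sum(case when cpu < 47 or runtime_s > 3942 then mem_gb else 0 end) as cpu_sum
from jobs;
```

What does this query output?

829

job_id=70: ✓ → 70
job_id=71: ✓ → 64
job_id=72: ✓ → 124
job_id=73: ✓ → 4
job_id=74: ✓ → 45
job_id=75: ✓ → 123
job_id=76: ✓ → 175
job_id=77: ✗
job_id=78: ✓ → 224
cpu_sum = 70 + 64 + 124 + 4 + 45 + 123 + 175 + 224 = 829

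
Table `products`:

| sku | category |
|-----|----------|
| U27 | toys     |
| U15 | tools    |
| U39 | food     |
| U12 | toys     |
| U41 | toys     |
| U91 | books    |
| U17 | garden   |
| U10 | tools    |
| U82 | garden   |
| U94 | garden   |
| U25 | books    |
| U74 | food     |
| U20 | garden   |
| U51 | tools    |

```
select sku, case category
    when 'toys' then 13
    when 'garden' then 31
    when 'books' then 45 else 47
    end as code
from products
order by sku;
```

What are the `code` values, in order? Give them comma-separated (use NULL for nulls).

47, 13, 47, 31, 31, 45, 13, 47, 13, 47, 47, 31, 45, 31

sku=U10: ELSE → 47
sku=U12: category='toys' → 13
sku=U15: ELSE → 47
sku=U17: category='garden' → 31
sku=U20: category='garden' → 31
sku=U25: category='books' → 45
sku=U27: category='toys' → 13
sku=U39: ELSE → 47
sku=U41: category='toys' → 13
sku=U51: ELSE → 47
sku=U74: ELSE → 47
sku=U82: category='garden' → 31
sku=U91: category='books' → 45
sku=U94: category='garden' → 31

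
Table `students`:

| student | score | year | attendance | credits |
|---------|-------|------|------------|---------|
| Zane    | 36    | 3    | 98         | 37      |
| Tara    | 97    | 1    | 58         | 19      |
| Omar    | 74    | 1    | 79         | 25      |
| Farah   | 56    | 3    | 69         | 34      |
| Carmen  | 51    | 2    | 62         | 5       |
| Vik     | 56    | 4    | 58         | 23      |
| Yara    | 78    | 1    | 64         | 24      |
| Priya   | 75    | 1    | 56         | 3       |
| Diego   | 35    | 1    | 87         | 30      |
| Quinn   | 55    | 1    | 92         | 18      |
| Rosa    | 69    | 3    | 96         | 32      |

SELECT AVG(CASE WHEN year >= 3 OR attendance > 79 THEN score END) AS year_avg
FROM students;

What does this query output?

51.1666666667

student=Zane: ✓ → 36
student=Tara: ✗
student=Omar: ✗
student=Farah: ✓ → 56
student=Carmen: ✗
student=Vik: ✓ → 56
student=Yara: ✗
student=Priya: ✗
student=Diego: ✓ → 35
student=Quinn: ✓ → 55
student=Rosa: ✓ → 69
year_avg = (36 + 56 + 56 + 35 + 55 + 69) / 6 = 51.1666666667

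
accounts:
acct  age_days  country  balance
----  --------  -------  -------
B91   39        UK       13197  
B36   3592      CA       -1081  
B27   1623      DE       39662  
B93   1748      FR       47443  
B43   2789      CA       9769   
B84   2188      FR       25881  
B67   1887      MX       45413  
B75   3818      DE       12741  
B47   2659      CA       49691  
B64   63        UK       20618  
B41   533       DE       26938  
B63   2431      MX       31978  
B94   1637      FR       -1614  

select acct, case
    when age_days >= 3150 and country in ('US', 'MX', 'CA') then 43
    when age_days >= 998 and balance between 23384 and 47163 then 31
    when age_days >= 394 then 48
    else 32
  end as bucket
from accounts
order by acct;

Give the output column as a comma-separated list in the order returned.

acct=B27: age_days >= 998 and balance between 23384 and 47163 → 31
acct=B36: age_days >= 3150 and country in ('US', 'MX', 'CA') → 43
acct=B41: age_days >= 394 → 48
acct=B43: age_days >= 394 → 48
acct=B47: age_days >= 394 → 48
acct=B63: age_days >= 998 and balance between 23384 and 47163 → 31
acct=B64: ELSE → 32
acct=B67: age_days >= 998 and balance between 23384 and 47163 → 31
acct=B75: age_days >= 394 → 48
acct=B84: age_days >= 998 and balance between 23384 and 47163 → 31
acct=B91: ELSE → 32
acct=B93: age_days >= 394 → 48
acct=B94: age_days >= 394 → 48

31, 43, 48, 48, 48, 31, 32, 31, 48, 31, 32, 48, 48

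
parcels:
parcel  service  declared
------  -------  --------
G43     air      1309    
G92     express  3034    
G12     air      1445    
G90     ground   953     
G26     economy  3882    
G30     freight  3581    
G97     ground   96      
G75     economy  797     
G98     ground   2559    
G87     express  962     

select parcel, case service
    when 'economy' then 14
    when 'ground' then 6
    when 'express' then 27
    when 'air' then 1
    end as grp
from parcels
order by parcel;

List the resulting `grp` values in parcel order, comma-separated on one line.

parcel=G12: service='air' → 1
parcel=G26: service='economy' → 14
parcel=G30: (no match → NULL) → NULL
parcel=G43: service='air' → 1
parcel=G75: service='economy' → 14
parcel=G87: service='express' → 27
parcel=G90: service='ground' → 6
parcel=G92: service='express' → 27
parcel=G97: service='ground' → 6
parcel=G98: service='ground' → 6

1, 14, NULL, 1, 14, 27, 6, 27, 6, 6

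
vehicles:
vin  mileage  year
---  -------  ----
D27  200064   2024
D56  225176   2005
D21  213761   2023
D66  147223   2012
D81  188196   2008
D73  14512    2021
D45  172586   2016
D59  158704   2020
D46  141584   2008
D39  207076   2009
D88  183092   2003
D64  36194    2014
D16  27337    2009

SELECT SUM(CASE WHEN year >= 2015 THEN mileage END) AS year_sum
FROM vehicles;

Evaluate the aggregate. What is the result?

759627

vin=D27: ✓ → 200064
vin=D56: ✗
vin=D21: ✓ → 213761
vin=D66: ✗
vin=D81: ✗
vin=D73: ✓ → 14512
vin=D45: ✓ → 172586
vin=D59: ✓ → 158704
vin=D46: ✗
vin=D39: ✗
vin=D88: ✗
vin=D64: ✗
vin=D16: ✗
year_sum = 200064 + 213761 + 14512 + 172586 + 158704 = 759627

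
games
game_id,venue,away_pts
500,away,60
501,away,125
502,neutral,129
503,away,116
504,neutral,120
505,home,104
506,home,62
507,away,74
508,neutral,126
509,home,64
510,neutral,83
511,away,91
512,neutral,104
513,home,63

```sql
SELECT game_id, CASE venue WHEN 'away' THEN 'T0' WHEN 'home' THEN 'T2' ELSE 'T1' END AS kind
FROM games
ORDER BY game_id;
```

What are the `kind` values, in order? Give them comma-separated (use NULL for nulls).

game_id=500: venue='away' → T0
game_id=501: venue='away' → T0
game_id=502: ELSE → T1
game_id=503: venue='away' → T0
game_id=504: ELSE → T1
game_id=505: venue='home' → T2
game_id=506: venue='home' → T2
game_id=507: venue='away' → T0
game_id=508: ELSE → T1
game_id=509: venue='home' → T2
game_id=510: ELSE → T1
game_id=511: venue='away' → T0
game_id=512: ELSE → T1
game_id=513: venue='home' → T2

T0, T0, T1, T0, T1, T2, T2, T0, T1, T2, T1, T0, T1, T2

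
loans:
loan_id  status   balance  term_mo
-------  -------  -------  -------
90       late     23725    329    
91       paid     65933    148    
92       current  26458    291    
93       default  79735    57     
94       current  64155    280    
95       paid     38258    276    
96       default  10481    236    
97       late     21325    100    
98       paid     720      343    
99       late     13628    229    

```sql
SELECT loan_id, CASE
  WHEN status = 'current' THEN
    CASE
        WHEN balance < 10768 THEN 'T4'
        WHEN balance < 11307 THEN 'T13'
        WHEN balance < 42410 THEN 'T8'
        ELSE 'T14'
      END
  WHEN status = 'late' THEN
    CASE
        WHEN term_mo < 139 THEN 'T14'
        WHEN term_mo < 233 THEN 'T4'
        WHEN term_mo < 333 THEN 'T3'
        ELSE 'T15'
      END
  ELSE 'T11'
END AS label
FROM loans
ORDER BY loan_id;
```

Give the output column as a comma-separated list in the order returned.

loan_id=90: status='late' → inner[term_mo < 333] → T3
loan_id=91: status='paid' → outer ELSE → T11
loan_id=92: status='current' → inner[balance < 42410] → T8
loan_id=93: status='default' → outer ELSE → T11
loan_id=94: status='current' → inner[ELSE] → T14
loan_id=95: status='paid' → outer ELSE → T11
loan_id=96: status='default' → outer ELSE → T11
loan_id=97: status='late' → inner[term_mo < 139] → T14
loan_id=98: status='paid' → outer ELSE → T11
loan_id=99: status='late' → inner[term_mo < 233] → T4

T3, T11, T8, T11, T14, T11, T11, T14, T11, T4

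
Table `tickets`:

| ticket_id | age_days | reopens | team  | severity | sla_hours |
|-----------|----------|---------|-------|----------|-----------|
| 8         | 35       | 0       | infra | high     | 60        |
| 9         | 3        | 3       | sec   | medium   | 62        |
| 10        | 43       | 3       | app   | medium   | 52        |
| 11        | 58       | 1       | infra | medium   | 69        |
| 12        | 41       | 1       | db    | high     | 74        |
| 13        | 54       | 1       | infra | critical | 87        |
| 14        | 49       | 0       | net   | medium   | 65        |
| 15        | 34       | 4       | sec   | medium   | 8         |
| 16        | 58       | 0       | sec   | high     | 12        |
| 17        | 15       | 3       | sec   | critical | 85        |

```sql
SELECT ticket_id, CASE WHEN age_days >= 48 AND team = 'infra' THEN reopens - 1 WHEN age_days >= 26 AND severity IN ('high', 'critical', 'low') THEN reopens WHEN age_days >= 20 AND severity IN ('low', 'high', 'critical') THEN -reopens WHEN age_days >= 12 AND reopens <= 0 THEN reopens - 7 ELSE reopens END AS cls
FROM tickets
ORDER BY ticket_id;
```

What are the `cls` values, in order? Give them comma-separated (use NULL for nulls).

ticket_id=8: age_days >= 26 AND severity IN ('high', 'critical', 'low') → 0
ticket_id=9: ELSE → 3
ticket_id=10: ELSE → 3
ticket_id=11: age_days >= 48 AND team = 'infra' → 0
ticket_id=12: age_days >= 26 AND severity IN ('high', 'critical', 'low') → 1
ticket_id=13: age_days >= 48 AND team = 'infra' → 0
ticket_id=14: age_days >= 12 AND reopens <= 0 → -7
ticket_id=15: ELSE → 4
ticket_id=16: age_days >= 26 AND severity IN ('high', 'critical', 'low') → 0
ticket_id=17: ELSE → 3

0, 3, 3, 0, 1, 0, -7, 4, 0, 3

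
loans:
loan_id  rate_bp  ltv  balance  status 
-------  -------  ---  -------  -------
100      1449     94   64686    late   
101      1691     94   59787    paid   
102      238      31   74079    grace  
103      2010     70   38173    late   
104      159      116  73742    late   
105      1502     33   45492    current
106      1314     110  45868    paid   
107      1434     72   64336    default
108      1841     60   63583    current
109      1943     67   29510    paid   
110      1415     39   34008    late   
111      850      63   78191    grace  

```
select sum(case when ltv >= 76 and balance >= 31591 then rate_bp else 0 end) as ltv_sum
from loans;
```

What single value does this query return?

loan_id=100: ✓ → 1449
loan_id=101: ✓ → 1691
loan_id=102: ✗
loan_id=103: ✗
loan_id=104: ✓ → 159
loan_id=105: ✗
loan_id=106: ✓ → 1314
loan_id=107: ✗
loan_id=108: ✗
loan_id=109: ✗
loan_id=110: ✗
loan_id=111: ✗
ltv_sum = 1449 + 1691 + 159 + 1314 = 4613

4613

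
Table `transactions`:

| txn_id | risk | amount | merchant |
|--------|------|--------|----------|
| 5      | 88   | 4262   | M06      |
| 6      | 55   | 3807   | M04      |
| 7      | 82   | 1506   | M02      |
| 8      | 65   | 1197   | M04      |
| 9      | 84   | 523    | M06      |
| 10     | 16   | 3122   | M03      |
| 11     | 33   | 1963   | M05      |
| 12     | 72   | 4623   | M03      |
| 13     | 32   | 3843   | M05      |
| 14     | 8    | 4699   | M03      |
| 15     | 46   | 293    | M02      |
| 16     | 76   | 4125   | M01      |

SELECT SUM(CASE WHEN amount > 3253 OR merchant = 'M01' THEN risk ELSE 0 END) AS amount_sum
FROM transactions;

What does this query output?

331

txn_id=5: ✓ → 88
txn_id=6: ✓ → 55
txn_id=7: ✗
txn_id=8: ✗
txn_id=9: ✗
txn_id=10: ✗
txn_id=11: ✗
txn_id=12: ✓ → 72
txn_id=13: ✓ → 32
txn_id=14: ✓ → 8
txn_id=15: ✗
txn_id=16: ✓ → 76
amount_sum = 88 + 55 + 72 + 32 + 8 + 76 = 331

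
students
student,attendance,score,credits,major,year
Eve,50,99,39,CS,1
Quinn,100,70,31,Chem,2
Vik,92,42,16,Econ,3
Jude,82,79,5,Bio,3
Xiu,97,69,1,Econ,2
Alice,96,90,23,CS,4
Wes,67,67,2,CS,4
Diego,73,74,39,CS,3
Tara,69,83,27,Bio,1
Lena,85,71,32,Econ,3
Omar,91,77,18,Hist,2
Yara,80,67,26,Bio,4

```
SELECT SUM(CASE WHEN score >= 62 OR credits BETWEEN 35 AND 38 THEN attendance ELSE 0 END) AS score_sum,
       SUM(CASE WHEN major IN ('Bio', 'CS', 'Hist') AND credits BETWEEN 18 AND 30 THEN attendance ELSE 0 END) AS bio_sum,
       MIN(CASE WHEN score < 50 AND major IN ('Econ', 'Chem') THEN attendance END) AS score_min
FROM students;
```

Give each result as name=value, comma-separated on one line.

[score_sum: score >= 62 OR credits BETWEEN 35 AND 38]
student=Eve: ✓ → 50
student=Quinn: ✓ → 100
student=Vik: ✗
student=Jude: ✓ → 82
student=Xiu: ✓ → 97
student=Alice: ✓ → 96
student=Wes: ✓ → 67
student=Diego: ✓ → 73
student=Tara: ✓ → 69
student=Lena: ✓ → 85
student=Omar: ✓ → 91
student=Yara: ✓ → 80
score_sum = 50 + 100 + 82 + 97 + 96 + 67 + 73 + 69 + 85 + 91 + 80 = 890
—
[bio_sum: major IN ('Bio', 'CS', 'Hist') AND credits BETWEEN 18 AND 30]
student=Eve: ✗
student=Quinn: ✗
student=Vik: ✗
student=Jude: ✗
student=Xiu: ✗
student=Alice: ✓ → 96
student=Wes: ✗
student=Diego: ✗
student=Tara: ✓ → 69
student=Lena: ✗
student=Omar: ✓ → 91
student=Yara: ✓ → 80
bio_sum = 96 + 69 + 91 + 80 = 336
—
[score_min: score < 50 AND major IN ('Econ', 'Chem')]
student=Eve: ✗
student=Quinn: ✗
student=Vik: ✓ → 92
student=Jude: ✗
student=Xiu: ✗
student=Alice: ✗
student=Wes: ✗
student=Diego: ✗
student=Tara: ✗
student=Lena: ✗
student=Omar: ✗
student=Yara: ✗
score_min = MIN(92) = 92

score_sum=890, bio_sum=336, score_min=92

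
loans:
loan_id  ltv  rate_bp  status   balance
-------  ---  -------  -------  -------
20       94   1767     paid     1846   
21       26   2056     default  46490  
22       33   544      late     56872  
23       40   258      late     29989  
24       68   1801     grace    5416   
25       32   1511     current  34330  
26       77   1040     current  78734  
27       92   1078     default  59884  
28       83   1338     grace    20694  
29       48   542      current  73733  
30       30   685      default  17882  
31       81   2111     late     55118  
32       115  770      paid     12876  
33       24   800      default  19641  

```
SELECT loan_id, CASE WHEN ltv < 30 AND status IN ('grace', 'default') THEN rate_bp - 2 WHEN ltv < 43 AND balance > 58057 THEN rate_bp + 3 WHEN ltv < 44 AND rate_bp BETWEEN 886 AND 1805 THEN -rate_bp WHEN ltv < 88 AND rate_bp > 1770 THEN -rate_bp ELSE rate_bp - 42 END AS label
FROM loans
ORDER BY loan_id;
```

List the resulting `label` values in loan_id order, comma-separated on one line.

loan_id=20: ELSE → 1725
loan_id=21: ltv < 30 AND status IN ('grace', 'default') → 2054
loan_id=22: ELSE → 502
loan_id=23: ELSE → 216
loan_id=24: ltv < 88 AND rate_bp > 1770 → -1801
loan_id=25: ltv < 44 AND rate_bp BETWEEN 886 AND 1805 → -1511
loan_id=26: ELSE → 998
loan_id=27: ELSE → 1036
loan_id=28: ELSE → 1296
loan_id=29: ELSE → 500
loan_id=30: ELSE → 643
loan_id=31: ltv < 88 AND rate_bp > 1770 → -2111
loan_id=32: ELSE → 728
loan_id=33: ltv < 30 AND status IN ('grace', 'default') → 798

1725, 2054, 502, 216, -1801, -1511, 998, 1036, 1296, 500, 643, -2111, 728, 798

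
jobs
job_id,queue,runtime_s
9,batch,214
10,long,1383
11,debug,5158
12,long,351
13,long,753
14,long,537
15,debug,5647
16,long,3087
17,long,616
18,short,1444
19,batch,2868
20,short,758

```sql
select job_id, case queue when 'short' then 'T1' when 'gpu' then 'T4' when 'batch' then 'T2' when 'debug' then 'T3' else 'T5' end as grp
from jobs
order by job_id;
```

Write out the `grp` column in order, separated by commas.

job_id=9: queue='batch' → T2
job_id=10: ELSE → T5
job_id=11: queue='debug' → T3
job_id=12: ELSE → T5
job_id=13: ELSE → T5
job_id=14: ELSE → T5
job_id=15: queue='debug' → T3
job_id=16: ELSE → T5
job_id=17: ELSE → T5
job_id=18: queue='short' → T1
job_id=19: queue='batch' → T2
job_id=20: queue='short' → T1

T2, T5, T3, T5, T5, T5, T3, T5, T5, T1, T2, T1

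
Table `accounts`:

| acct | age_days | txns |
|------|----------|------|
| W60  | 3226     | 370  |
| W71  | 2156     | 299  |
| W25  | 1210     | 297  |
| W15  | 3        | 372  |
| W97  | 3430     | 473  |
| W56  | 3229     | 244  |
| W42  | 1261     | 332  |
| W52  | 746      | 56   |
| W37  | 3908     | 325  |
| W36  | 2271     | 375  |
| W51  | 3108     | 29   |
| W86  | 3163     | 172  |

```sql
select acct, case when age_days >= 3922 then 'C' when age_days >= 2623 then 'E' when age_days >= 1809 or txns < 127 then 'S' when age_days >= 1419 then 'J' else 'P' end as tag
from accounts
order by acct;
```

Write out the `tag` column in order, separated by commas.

acct=W15: ELSE → P
acct=W25: ELSE → P
acct=W36: age_days >= 1809 or txns < 127 → S
acct=W37: age_days >= 2623 → E
acct=W42: ELSE → P
acct=W51: age_days >= 2623 → E
acct=W52: age_days >= 1809 or txns < 127 → S
acct=W56: age_days >= 2623 → E
acct=W60: age_days >= 2623 → E
acct=W71: age_days >= 1809 or txns < 127 → S
acct=W86: age_days >= 2623 → E
acct=W97: age_days >= 2623 → E

P, P, S, E, P, E, S, E, E, S, E, E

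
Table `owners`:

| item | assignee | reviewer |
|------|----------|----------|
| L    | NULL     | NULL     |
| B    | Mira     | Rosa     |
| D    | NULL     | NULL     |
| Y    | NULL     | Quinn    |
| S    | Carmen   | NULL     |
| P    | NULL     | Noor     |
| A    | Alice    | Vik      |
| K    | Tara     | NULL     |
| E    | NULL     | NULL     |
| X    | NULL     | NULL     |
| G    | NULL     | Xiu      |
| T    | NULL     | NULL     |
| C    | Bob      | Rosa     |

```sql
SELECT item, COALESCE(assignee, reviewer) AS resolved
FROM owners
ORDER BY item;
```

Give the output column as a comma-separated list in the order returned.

item=A: assignee=Alice → Alice
item=B: assignee=Mira → Mira
item=C: assignee=Bob → Bob
item=D: assignee=NULL, reviewer=NULL (all NULL) → NULL
item=E: assignee=NULL, reviewer=NULL (all NULL) → NULL
item=G: assignee=NULL, reviewer=Xiu → Xiu
item=K: assignee=Tara → Tara
item=L: assignee=NULL, reviewer=NULL (all NULL) → NULL
item=P: assignee=NULL, reviewer=Noor → Noor
item=S: assignee=Carmen → Carmen
item=T: assignee=NULL, reviewer=NULL (all NULL) → NULL
item=X: assignee=NULL, reviewer=NULL (all NULL) → NULL
item=Y: assignee=NULL, reviewer=Quinn → Quinn

Alice, Mira, Bob, NULL, NULL, Xiu, Tara, NULL, Noor, Carmen, NULL, NULL, Quinn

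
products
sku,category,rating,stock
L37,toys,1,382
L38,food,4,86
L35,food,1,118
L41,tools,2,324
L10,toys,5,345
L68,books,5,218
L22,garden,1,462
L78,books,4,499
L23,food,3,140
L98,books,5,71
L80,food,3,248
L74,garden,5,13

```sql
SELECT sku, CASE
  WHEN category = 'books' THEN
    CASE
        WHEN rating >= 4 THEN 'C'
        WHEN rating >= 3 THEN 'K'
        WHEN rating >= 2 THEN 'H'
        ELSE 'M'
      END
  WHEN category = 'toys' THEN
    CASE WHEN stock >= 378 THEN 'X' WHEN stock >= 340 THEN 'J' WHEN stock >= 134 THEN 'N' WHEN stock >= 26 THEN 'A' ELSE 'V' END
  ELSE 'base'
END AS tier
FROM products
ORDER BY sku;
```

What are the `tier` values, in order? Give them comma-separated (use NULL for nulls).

J, base, base, base, X, base, base, C, base, C, base, C

sku=L10: category='toys' → inner[stock >= 340] → J
sku=L22: category='garden' → outer ELSE → base
sku=L23: category='food' → outer ELSE → base
sku=L35: category='food' → outer ELSE → base
sku=L37: category='toys' → inner[stock >= 378] → X
sku=L38: category='food' → outer ELSE → base
sku=L41: category='tools' → outer ELSE → base
sku=L68: category='books' → inner[rating >= 4] → C
sku=L74: category='garden' → outer ELSE → base
sku=L78: category='books' → inner[rating >= 4] → C
sku=L80: category='food' → outer ELSE → base
sku=L98: category='books' → inner[rating >= 4] → C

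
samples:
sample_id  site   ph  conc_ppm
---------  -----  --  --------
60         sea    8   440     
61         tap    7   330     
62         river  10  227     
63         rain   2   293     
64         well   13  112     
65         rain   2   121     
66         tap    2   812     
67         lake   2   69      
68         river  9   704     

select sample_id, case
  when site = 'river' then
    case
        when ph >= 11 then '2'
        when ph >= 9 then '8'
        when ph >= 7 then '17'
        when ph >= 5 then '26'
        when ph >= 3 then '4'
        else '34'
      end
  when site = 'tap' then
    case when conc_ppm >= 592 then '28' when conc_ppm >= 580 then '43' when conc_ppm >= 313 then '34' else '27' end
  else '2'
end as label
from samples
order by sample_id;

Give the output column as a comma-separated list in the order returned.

sample_id=60: site='sea' → outer ELSE → 2
sample_id=61: site='tap' → inner[conc_ppm >= 313] → 34
sample_id=62: site='river' → inner[ph >= 9] → 8
sample_id=63: site='rain' → outer ELSE → 2
sample_id=64: site='well' → outer ELSE → 2
sample_id=65: site='rain' → outer ELSE → 2
sample_id=66: site='tap' → inner[conc_ppm >= 592] → 28
sample_id=67: site='lake' → outer ELSE → 2
sample_id=68: site='river' → inner[ph >= 9] → 8

2, 34, 8, 2, 2, 2, 28, 2, 8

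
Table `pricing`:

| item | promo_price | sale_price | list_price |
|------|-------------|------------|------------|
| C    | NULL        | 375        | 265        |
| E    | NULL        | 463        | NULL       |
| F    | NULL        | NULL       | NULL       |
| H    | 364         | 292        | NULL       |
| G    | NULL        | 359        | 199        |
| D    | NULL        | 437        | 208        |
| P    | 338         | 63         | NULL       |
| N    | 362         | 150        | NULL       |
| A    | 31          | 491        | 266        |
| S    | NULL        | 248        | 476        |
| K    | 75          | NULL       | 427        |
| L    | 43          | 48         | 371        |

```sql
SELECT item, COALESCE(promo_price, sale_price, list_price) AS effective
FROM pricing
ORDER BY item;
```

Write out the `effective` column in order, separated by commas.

31, 375, 437, 463, NULL, 359, 364, 75, 43, 362, 338, 248

item=A: promo_price=31 → 31
item=C: promo_price=NULL, sale_price=375 → 375
item=D: promo_price=NULL, sale_price=437 → 437
item=E: promo_price=NULL, sale_price=463 → 463
item=F: promo_price=NULL, sale_price=NULL, list_price=NULL (all NULL) → NULL
item=G: promo_price=NULL, sale_price=359 → 359
item=H: promo_price=364 → 364
item=K: promo_price=75 → 75
item=L: promo_price=43 → 43
item=N: promo_price=362 → 362
item=P: promo_price=338 → 338
item=S: promo_price=NULL, sale_price=248 → 248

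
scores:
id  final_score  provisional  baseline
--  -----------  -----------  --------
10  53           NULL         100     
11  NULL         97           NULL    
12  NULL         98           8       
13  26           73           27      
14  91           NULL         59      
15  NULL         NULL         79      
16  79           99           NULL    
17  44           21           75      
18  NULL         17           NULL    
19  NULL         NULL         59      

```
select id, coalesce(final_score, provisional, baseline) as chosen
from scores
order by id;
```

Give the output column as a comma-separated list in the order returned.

53, 97, 98, 26, 91, 79, 79, 44, 17, 59

id=10: final_score=53 → 53
id=11: final_score=NULL, provisional=97 → 97
id=12: final_score=NULL, provisional=98 → 98
id=13: final_score=26 → 26
id=14: final_score=91 → 91
id=15: final_score=NULL, provisional=NULL, baseline=79 → 79
id=16: final_score=79 → 79
id=17: final_score=44 → 44
id=18: final_score=NULL, provisional=17 → 17
id=19: final_score=NULL, provisional=NULL, baseline=59 → 59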